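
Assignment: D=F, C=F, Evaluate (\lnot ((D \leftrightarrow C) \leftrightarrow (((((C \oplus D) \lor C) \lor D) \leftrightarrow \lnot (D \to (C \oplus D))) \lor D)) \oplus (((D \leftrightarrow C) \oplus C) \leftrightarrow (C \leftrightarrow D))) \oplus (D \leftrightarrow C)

D \leftrightarrow C = F \leftrightarrow F = T
C \oplus D = F \oplus F = F
(C \oplus D) \lor C = F \lor F = F
((C \oplus D) \lor C) \lor D = F \lor F = F
C \oplus D = F \oplus F = F
D \to (C \oplus D) = F \to F = T
\lnot (D \to (C \oplus D)) = \lnot T = F
(((C \oplus D) \lor C) \lor D) \leftrightarrow \lnot (D \to (C \oplus D)) = F \leftrightarrow F = T
((((C \oplus D) \lor C) \lor D) \leftrightarrow \lnot (D \to (C \oplus D))) \lor D = T \lor F = T
(D \leftrightarrow C) \leftrightarrow (((((C \oplus D) \lor C) \lor D) \leftrightarrow \lnot (D \to (C \oplus D))) \lor D) = T \leftrightarrow T = T
\lnot ((D \leftrightarrow C) \leftrightarrow (((((C \oplus D) \lor C) \lor D) \leftrightarrow \lnot (D \to (C \oplus D))) \lor D)) = \lnot T = F
D \leftrightarrow C = F \leftrightarrow F = T
(D \leftrightarrow C) \oplus C = T \oplus F = T
C \leftrightarrow D = F \leftrightarrow F = T
((D \leftrightarrow C) \oplus C) \leftrightarrow (C \leftrightarrow D) = T \leftrightarrow T = T
\lnot ((D \leftrightarrow C) \leftrightarrow (((((C \oplus D) \lor C) \lor D) \leftrightarrow \lnot (D \to (C \oplus D))) \lor D)) \oplus (((D \leftrightarrow C) \oplus C) \leftrightarrow (C \leftrightarrow D)) = F \oplus T = T
D \leftrightarrow C = F \leftrightarrow F = T
(\lnot ((D \leftrightarrow C) \leftrightarrow (((((C \oplus D) \lor C) \lor D) \leftrightarrow \lnot (D \to (C \oplus D))) \lor D)) \oplus (((D \leftrightarrow C) \oplus C) \leftrightarrow (C \leftrightarrow D))) \oplus (D \leftrightarrow C) = T \oplus T = F

F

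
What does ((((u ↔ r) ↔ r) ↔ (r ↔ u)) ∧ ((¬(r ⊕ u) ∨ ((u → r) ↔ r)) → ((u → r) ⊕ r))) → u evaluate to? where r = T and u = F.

Substituting r=T, u=F:
u ↔ r = F ↔ T = F
(u ↔ r) ↔ r = F ↔ T = F
r ↔ u = T ↔ F = F
((u ↔ r) ↔ r) ↔ (r ↔ u) = F ↔ F = T
r ⊕ u = T ⊕ F = T
¬(r ⊕ u) = ¬T = F
u → r = F → T = T
(u → r) ↔ r = T ↔ T = T
¬(r ⊕ u) ∨ ((u → r) ↔ r) = F ∨ T = T
u → r = F → T = T
(u → r) ⊕ r = T ⊕ T = F
(¬(r ⊕ u) ∨ ((u → r) ↔ r)) → ((u → r) ⊕ r) = T → F = F
(((u ↔ r) ↔ r) ↔ (r ↔ u)) ∧ ((¬(r ⊕ u) ∨ ((u → r) ↔ r)) → ((u → r) ⊕ r)) = T ∧ F = F
((((u ↔ r) ↔ r) ↔ (r ↔ u)) ∧ ((¬(r ⊕ u) ∨ ((u → r) ↔ r)) → ((u → r) ⊕ r))) → u = F → F = T

T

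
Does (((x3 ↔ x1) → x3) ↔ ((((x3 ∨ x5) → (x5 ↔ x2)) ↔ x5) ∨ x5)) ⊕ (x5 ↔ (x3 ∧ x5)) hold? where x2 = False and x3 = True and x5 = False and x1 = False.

Substituting x2=False, x3=True, x5=False, x1=False:
x3 ↔ x1 = True ↔ False = False
(x3 ↔ x1) → x3 = False → True = True
x3 ∨ x5 = True ∨ False = True
x5 ↔ x2 = False ↔ False = True
(x3 ∨ x5) → (x5 ↔ x2) = True → True = True
((x3 ∨ x5) → (x5 ↔ x2)) ↔ x5 = True ↔ False = False
(((x3 ∨ x5) → (x5 ↔ x2)) ↔ x5) ∨ x5 = False ∨ False = False
((x3 ↔ x1) → x3) ↔ ((((x3 ∨ x5) → (x5 ↔ x2)) ↔ x5) ∨ x5) = True ↔ False = False
x3 ∧ x5 = True ∧ False = False
x5 ↔ (x3 ∧ x5) = False ↔ False = True
(((x3 ↔ x1) → x3) ↔ ((((x3 ∨ x5) → (x5 ↔ x2)) ↔ x5) ∨ x5)) ⊕ (x5 ↔ (x3 ∧ x5)) = False ⊕ True = True

True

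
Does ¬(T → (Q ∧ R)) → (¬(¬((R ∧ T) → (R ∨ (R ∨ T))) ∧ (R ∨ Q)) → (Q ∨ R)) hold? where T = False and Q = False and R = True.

Q ∧ R = False ∧ True = False
T → (Q ∧ R) = False → False = True
¬(T → (Q ∧ R)) = ¬True = False
R ∧ T = True ∧ False = False
R ∨ T = True ∨ False = True
R ∨ (R ∨ T) = True ∨ True = True
(R ∧ T) → (R ∨ (R ∨ T)) = False → True = True
¬((R ∧ T) → (R ∨ (R ∨ T))) = ¬True = False
R ∨ Q = True ∨ False = True
¬((R ∧ T) → (R ∨ (R ∨ T))) ∧ (R ∨ Q) = False ∧ True = False
¬(¬((R ∧ T) → (R ∨ (R ∨ T))) ∧ (R ∨ Q)) = ¬False = True
Q ∨ R = False ∨ True = True
¬(¬((R ∧ T) → (R ∨ (R ∨ T))) ∧ (R ∨ Q)) → (Q ∨ R) = True → True = True
¬(T → (Q ∧ R)) → (¬(¬((R ∧ T) → (R ∨ (R ∨ T))) ∧ (R ∨ Q)) → (Q ∨ R)) = False → True = True

True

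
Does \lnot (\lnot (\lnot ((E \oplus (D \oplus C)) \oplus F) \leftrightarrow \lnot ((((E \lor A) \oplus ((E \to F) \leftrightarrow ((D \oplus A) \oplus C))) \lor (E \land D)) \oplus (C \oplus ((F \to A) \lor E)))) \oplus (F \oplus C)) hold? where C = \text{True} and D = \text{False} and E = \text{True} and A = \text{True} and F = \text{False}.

\text{False}

Substituting C=\text{True}, D=\text{False}, E=\text{True}, A=\text{True}, F=\text{False}:
D \oplus C = \text{False} \oplus \text{True} = \text{True}
E \oplus (D \oplus C) = \text{True} \oplus \text{True} = \text{False}
(E \oplus (D \oplus C)) \oplus F = \text{False} \oplus \text{False} = \text{False}
\lnot ((E \oplus (D \oplus C)) \oplus F) = \lnot \text{False} = \text{True}
E \lor A = \text{True} \lor \text{True} = \text{True}
E \to F = \text{True} \to \text{False} = \text{False}
D \oplus A = \text{False} \oplus \text{True} = \text{True}
(D \oplus A) \oplus C = \text{True} \oplus \text{True} = \text{False}
(E \to F) \leftrightarrow ((D \oplus A) \oplus C) = \text{False} \leftrightarrow \text{False} = \text{True}
(E \lor A) \oplus ((E \to F) \leftrightarrow ((D \oplus A) \oplus C)) = \text{True} \oplus \text{True} = \text{False}
E \land D = \text{True} \land \text{False} = \text{False}
((E \lor A) \oplus ((E \to F) \leftrightarrow ((D \oplus A) \oplus C))) \lor (E \land D) = \text{False} \lor \text{False} = \text{False}
F \to A = \text{False} \to \text{True} = \text{True}
(F \to A) \lor E = \text{True} \lor \text{True} = \text{True}
C \oplus ((F \to A) \lor E) = \text{True} \oplus \text{True} = \text{False}
(((E \lor A) \oplus ((E \to F) \leftrightarrow ((D \oplus A) \oplus C))) \lor (E \land D)) \oplus (C \oplus ((F \to A) \lor E)) = \text{False} \oplus \text{False} = \text{False}
\lnot ((((E \lor A) \oplus ((E \to F) \leftrightarrow ((D \oplus A) \oplus C))) \lor (E \land D)) \oplus (C \oplus ((F \to A) \lor E))) = \lnot \text{False} = \text{True}
\lnot ((E \oplus (D \oplus C)) \oplus F) \leftrightarrow \lnot ((((E \lor A) \oplus ((E \to F) \leftrightarrow ((D \oplus A) \oplus C))) \lor (E \land D)) \oplus (C \oplus ((F \to A) \lor E))) = \text{True} \leftrightarrow \text{True} = \text{True}
\lnot (\lnot ((E \oplus (D \oplus C)) \oplus F) \leftrightarrow \lnot ((((E \lor A) \oplus ((E \to F) \leftrightarrow ((D \oplus A) \oplus C))) \lor (E \land D)) \oplus (C \oplus ((F \to A) \lor E)))) = \lnot \text{True} = \text{False}
F \oplus C = \text{False} \oplus \text{True} = \text{True}
\lnot (\lnot ((E \oplus (D \oplus C)) \oplus F) \leftrightarrow \lnot ((((E \lor A) \oplus ((E \to F) \leftrightarrow ((D \oplus A) \oplus C))) \lor (E \land D)) \oplus (C \oplus ((F \to A) \lor E)))) \oplus (F \oplus C) = \text{False} \oplus \text{True} = \text{True}
\lnot (\lnot (\lnot ((E \oplus (D \oplus C)) \oplus F) \leftrightarrow \lnot ((((E \lor A) \oplus ((E \to F) \leftrightarrow ((D \oplus A) \oplus C))) \lor (E \land D)) \oplus (C \oplus ((F \to A) \lor E)))) \oplus (F \oplus C)) = \lnot \text{True} = \text{False}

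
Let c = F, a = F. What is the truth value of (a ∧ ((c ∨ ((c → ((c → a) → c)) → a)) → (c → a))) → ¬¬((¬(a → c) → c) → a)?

c → a = F → F = T
(c → a) → c = T → F = F
c → ((c → a) → c) = F → F = T
(c → ((c → a) → c)) → a = T → F = F
c ∨ ((c → ((c → a) → c)) → a) = F ∨ F = F
c → a = F → F = T
(c ∨ ((c → ((c → a) → c)) → a)) → (c → a) = F → T = T
a ∧ ((c ∨ ((c → ((c → a) → c)) → a)) → (c → a)) = F ∧ T = F
a → c = F → F = T
¬(a → c) = ¬T = F
¬(a → c) → c = F → F = T
(¬(a → c) → c) → a = T → F = F
¬((¬(a → c) → c) → a) = ¬F = T
¬¬((¬(a → c) → c) → a) = ¬T = F
(a ∧ ((c ∨ ((c → ((c → a) → c)) → a)) → (c → a))) → ¬¬((¬(a → c) → c) → a) = F → F = T

T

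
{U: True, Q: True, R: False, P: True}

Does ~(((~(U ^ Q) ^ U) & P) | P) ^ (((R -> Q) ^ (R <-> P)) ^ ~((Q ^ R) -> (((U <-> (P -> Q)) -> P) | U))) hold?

U ^ Q = True ^ True = False
~(U ^ Q) = ~False = True
~(U ^ Q) ^ U = True ^ True = False
(~(U ^ Q) ^ U) & P = False & True = False
((~(U ^ Q) ^ U) & P) | P = False | True = True
~(((~(U ^ Q) ^ U) & P) | P) = ~True = False
R -> Q = False -> True = True
R <-> P = False <-> True = False
(R -> Q) ^ (R <-> P) = True ^ False = True
Q ^ R = True ^ False = True
P -> Q = True -> True = True
U <-> (P -> Q) = True <-> True = True
(U <-> (P -> Q)) -> P = True -> True = True
((U <-> (P -> Q)) -> P) | U = True | True = True
(Q ^ R) -> (((U <-> (P -> Q)) -> P) | U) = True -> True = True
~((Q ^ R) -> (((U <-> (P -> Q)) -> P) | U)) = ~True = False
((R -> Q) ^ (R <-> P)) ^ ~((Q ^ R) -> (((U <-> (P -> Q)) -> P) | U)) = True ^ False = True
~(((~(U ^ Q) ^ U) & P) | P) ^ (((R -> Q) ^ (R <-> P)) ^ ~((Q ^ R) -> (((U <-> (P -> Q)) -> P) | U))) = False ^ True = True

True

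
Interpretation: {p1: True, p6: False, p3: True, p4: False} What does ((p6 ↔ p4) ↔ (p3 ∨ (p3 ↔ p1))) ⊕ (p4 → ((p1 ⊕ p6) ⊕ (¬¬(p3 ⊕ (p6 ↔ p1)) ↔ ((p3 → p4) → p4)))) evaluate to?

p6 ↔ p4 = False ↔ False = True
p3 ↔ p1 = True ↔ True = True
p3 ∨ (p3 ↔ p1) = True ∨ True = True
(p6 ↔ p4) ↔ (p3 ∨ (p3 ↔ p1)) = True ↔ True = True
p1 ⊕ p6 = True ⊕ False = True
p6 ↔ p1 = False ↔ True = False
p3 ⊕ (p6 ↔ p1) = True ⊕ False = True
¬(p3 ⊕ (p6 ↔ p1)) = ¬True = False
¬¬(p3 ⊕ (p6 ↔ p1)) = ¬False = True
p3 → p4 = True → False = False
(p3 → p4) → p4 = False → False = True
¬¬(p3 ⊕ (p6 ↔ p1)) ↔ ((p3 → p4) → p4) = True ↔ True = True
(p1 ⊕ p6) ⊕ (¬¬(p3 ⊕ (p6 ↔ p1)) ↔ ((p3 → p4) → p4)) = True ⊕ True = False
p4 → ((p1 ⊕ p6) ⊕ (¬¬(p3 ⊕ (p6 ↔ p1)) ↔ ((p3 → p4) → p4))) = False → False = True
((p6 ↔ p4) ↔ (p3 ∨ (p3 ↔ p1))) ⊕ (p4 → ((p1 ⊕ p6) ⊕ (¬¬(p3 ⊕ (p6 ↔ p1)) ↔ ((p3 → p4) → p4)))) = True ⊕ True = False

False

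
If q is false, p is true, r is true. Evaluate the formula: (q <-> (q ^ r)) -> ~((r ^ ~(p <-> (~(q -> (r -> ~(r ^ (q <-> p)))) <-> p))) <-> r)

q ^ r = False ^ True = True
q <-> (q ^ r) = False <-> True = False
q <-> p = False <-> True = False
r ^ (q <-> p) = True ^ False = True
~(r ^ (q <-> p)) = ~True = False
r -> ~(r ^ (q <-> p)) = True -> False = False
q -> (r -> ~(r ^ (q <-> p))) = False -> False = True
~(q -> (r -> ~(r ^ (q <-> p)))) = ~True = False
~(q -> (r -> ~(r ^ (q <-> p)))) <-> p = False <-> True = False
p <-> (~(q -> (r -> ~(r ^ (q <-> p)))) <-> p) = True <-> False = False
~(p <-> (~(q -> (r -> ~(r ^ (q <-> p)))) <-> p)) = ~False = True
r ^ ~(p <-> (~(q -> (r -> ~(r ^ (q <-> p)))) <-> p)) = True ^ True = False
(r ^ ~(p <-> (~(q -> (r -> ~(r ^ (q <-> p)))) <-> p))) <-> r = False <-> True = False
~((r ^ ~(p <-> (~(q -> (r -> ~(r ^ (q <-> p)))) <-> p))) <-> r) = ~False = True
(q <-> (q ^ r)) -> ~((r ^ ~(p <-> (~(q -> (r -> ~(r ^ (q <-> p)))) <-> p))) <-> r) = False -> True = True

True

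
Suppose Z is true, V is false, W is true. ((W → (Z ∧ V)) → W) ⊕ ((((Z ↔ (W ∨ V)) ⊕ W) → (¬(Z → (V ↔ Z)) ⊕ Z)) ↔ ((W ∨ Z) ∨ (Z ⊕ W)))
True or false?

Z ∧ V = T ∧ F = F
W → (Z ∧ V) = T → F = F
(W → (Z ∧ V)) → W = F → T = T
W ∨ V = T ∨ F = T
Z ↔ (W ∨ V) = T ↔ T = T
(Z ↔ (W ∨ V)) ⊕ W = T ⊕ T = F
V ↔ Z = F ↔ T = F
Z → (V ↔ Z) = T → F = F
¬(Z → (V ↔ Z)) = ¬F = T
¬(Z → (V ↔ Z)) ⊕ Z = T ⊕ T = F
((Z ↔ (W ∨ V)) ⊕ W) → (¬(Z → (V ↔ Z)) ⊕ Z) = F → F = T
W ∨ Z = T ∨ T = T
Z ⊕ W = T ⊕ T = F
(W ∨ Z) ∨ (Z ⊕ W) = T ∨ F = T
(((Z ↔ (W ∨ V)) ⊕ W) → (¬(Z → (V ↔ Z)) ⊕ Z)) ↔ ((W ∨ Z) ∨ (Z ⊕ W)) = T ↔ T = T
((W → (Z ∧ V)) → W) ⊕ ((((Z ↔ (W ∨ V)) ⊕ W) → (¬(Z → (V ↔ Z)) ⊕ Z)) ↔ ((W ∨ Z) ∨ (Z ⊕ W))) = T ⊕ T = F

F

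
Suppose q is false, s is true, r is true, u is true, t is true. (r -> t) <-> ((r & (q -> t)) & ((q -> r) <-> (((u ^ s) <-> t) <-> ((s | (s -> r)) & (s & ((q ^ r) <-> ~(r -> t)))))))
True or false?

r -> t = True -> True = True
q -> t = False -> True = True
r & (q -> t) = True & True = True
q -> r = False -> True = True
u ^ s = True ^ True = False
(u ^ s) <-> t = False <-> True = False
s -> r = True -> True = True
s | (s -> r) = True | True = True
q ^ r = False ^ True = True
r -> t = True -> True = True
~(r -> t) = ~True = False
(q ^ r) <-> ~(r -> t) = True <-> False = False
s & ((q ^ r) <-> ~(r -> t)) = True & False = False
(s | (s -> r)) & (s & ((q ^ r) <-> ~(r -> t))) = True & False = False
((u ^ s) <-> t) <-> ((s | (s -> r)) & (s & ((q ^ r) <-> ~(r -> t)))) = False <-> False = True
(q -> r) <-> (((u ^ s) <-> t) <-> ((s | (s -> r)) & (s & ((q ^ r) <-> ~(r -> t))))) = True <-> True = True
(r & (q -> t)) & ((q -> r) <-> (((u ^ s) <-> t) <-> ((s | (s -> r)) & (s & ((q ^ r) <-> ~(r -> t)))))) = True & True = True
(r -> t) <-> ((r & (q -> t)) & ((q -> r) <-> (((u ^ s) <-> t) <-> ((s | (s -> r)) & (s & ((q ^ r) <-> ~(r -> t))))))) = True <-> True = True

True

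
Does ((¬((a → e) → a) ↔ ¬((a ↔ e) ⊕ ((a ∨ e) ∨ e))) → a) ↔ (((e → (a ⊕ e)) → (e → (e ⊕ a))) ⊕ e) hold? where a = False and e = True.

a → e = False → True = True
(a → e) → a = True → False = False
¬((a → e) → a) = ¬False = True
a ↔ e = False ↔ True = False
a ∨ e = False ∨ True = True
(a ∨ e) ∨ e = True ∨ True = True
(a ↔ e) ⊕ ((a ∨ e) ∨ e) = False ⊕ True = True
¬((a ↔ e) ⊕ ((a ∨ e) ∨ e)) = ¬True = False
¬((a → e) → a) ↔ ¬((a ↔ e) ⊕ ((a ∨ e) ∨ e)) = True ↔ False = False
(¬((a → e) → a) ↔ ¬((a ↔ e) ⊕ ((a ∨ e) ∨ e))) → a = False → False = True
a ⊕ e = False ⊕ True = True
e → (a ⊕ e) = True → True = True
e ⊕ a = True ⊕ False = True
e → (e ⊕ a) = True → True = True
(e → (a ⊕ e)) → (e → (e ⊕ a)) = True → True = True
((e → (a ⊕ e)) → (e → (e ⊕ a))) ⊕ e = True ⊕ True = False
((¬((a → e) → a) ↔ ¬((a ↔ e) ⊕ ((a ∨ e) ∨ e))) → a) ↔ (((e → (a ⊕ e)) → (e → (e ⊕ a))) ⊕ e) = True ↔ False = False

False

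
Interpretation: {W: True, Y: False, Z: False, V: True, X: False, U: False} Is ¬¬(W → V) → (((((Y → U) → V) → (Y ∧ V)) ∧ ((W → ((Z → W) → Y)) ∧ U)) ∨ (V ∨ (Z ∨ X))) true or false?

True

W → V = True → True = True
¬(W → V) = ¬True = False
¬¬(W → V) = ¬False = True
Y → U = False → False = True
(Y → U) → V = True → True = True
Y ∧ V = False ∧ True = False
((Y → U) → V) → (Y ∧ V) = True → False = False
Z → W = False → True = True
(Z → W) → Y = True → False = False
W → ((Z → W) → Y) = True → False = False
(W → ((Z → W) → Y)) ∧ U = False ∧ False = False
(((Y → U) → V) → (Y ∧ V)) ∧ ((W → ((Z → W) → Y)) ∧ U) = False ∧ False = False
Z ∨ X = False ∨ False = False
V ∨ (Z ∨ X) = True ∨ False = True
((((Y → U) → V) → (Y ∧ V)) ∧ ((W → ((Z → W) → Y)) ∧ U)) ∨ (V ∨ (Z ∨ X)) = False ∨ True = True
¬¬(W → V) → (((((Y → U) → V) → (Y ∧ V)) ∧ ((W → ((Z → W) → Y)) ∧ U)) ∨ (V ∨ (Z ∨ X))) = True → True = True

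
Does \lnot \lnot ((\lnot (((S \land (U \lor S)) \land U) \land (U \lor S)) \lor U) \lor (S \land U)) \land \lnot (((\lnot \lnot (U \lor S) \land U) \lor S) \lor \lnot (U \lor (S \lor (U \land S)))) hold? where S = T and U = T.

F

U \lor S = T \lor T = T
S \land (U \lor S) = T \land T = T
(S \land (U \lor S)) \land U = T \land T = T
U \lor S = T \lor T = T
((S \land (U \lor S)) \land U) \land (U \lor S) = T \land T = T
\lnot (((S \land (U \lor S)) \land U) \land (U \lor S)) = \lnot T = F
\lnot (((S \land (U \lor S)) \land U) \land (U \lor S)) \lor U = F \lor T = T
S \land U = T \land T = T
(\lnot (((S \land (U \lor S)) \land U) \land (U \lor S)) \lor U) \lor (S \land U) = T \lor T = T
\lnot ((\lnot (((S \land (U \lor S)) \land U) \land (U \lor S)) \lor U) \lor (S \land U)) = \lnot T = F
\lnot \lnot ((\lnot (((S \land (U \lor S)) \land U) \land (U \lor S)) \lor U) \lor (S \land U)) = \lnot F = T
U \lor S = T \lor T = T
\lnot (U \lor S) = \lnot T = F
\lnot \lnot (U \lor S) = \lnot F = T
\lnot \lnot (U \lor S) \land U = T \land T = T
(\lnot \lnot (U \lor S) \land U) \lor S = T \lor T = T
U \land S = T \land T = T
S \lor (U \land S) = T \lor T = T
U \lor (S \lor (U \land S)) = T \lor T = T
\lnot (U \lor (S \lor (U \land S))) = \lnot T = F
((\lnot \lnot (U \lor S) \land U) \lor S) \lor \lnot (U \lor (S \lor (U \land S))) = T \lor F = T
\lnot (((\lnot \lnot (U \lor S) \land U) \lor S) \lor \lnot (U \lor (S \lor (U \land S)))) = \lnot T = F
\lnot \lnot ((\lnot (((S \land (U \lor S)) \land U) \land (U \lor S)) \lor U) \lor (S \land U)) \land \lnot (((\lnot \lnot (U \lor S) \land U) \lor S) \lor \lnot (U \lor (S \lor (U \land S)))) = T \land F = F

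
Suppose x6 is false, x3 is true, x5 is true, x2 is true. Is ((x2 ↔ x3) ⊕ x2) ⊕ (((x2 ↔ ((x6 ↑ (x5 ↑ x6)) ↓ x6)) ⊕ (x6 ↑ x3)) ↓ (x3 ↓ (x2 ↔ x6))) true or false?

x2 ↔ x3 = T ↔ T = T
(x2 ↔ x3) ⊕ x2 = T ⊕ T = F
x5 ↑ x6 = T ↑ F = T
x6 ↑ (x5 ↑ x6) = F ↑ T = T
(x6 ↑ (x5 ↑ x6)) ↓ x6 = T ↓ F = F
x2 ↔ ((x6 ↑ (x5 ↑ x6)) ↓ x6) = T ↔ F = F
x6 ↑ x3 = F ↑ T = T
(x2 ↔ ((x6 ↑ (x5 ↑ x6)) ↓ x6)) ⊕ (x6 ↑ x3) = F ⊕ T = T
x2 ↔ x6 = T ↔ F = F
x3 ↓ (x2 ↔ x6) = T ↓ F = F
((x2 ↔ ((x6 ↑ (x5 ↑ x6)) ↓ x6)) ⊕ (x6 ↑ x3)) ↓ (x3 ↓ (x2 ↔ x6)) = T ↓ F = F
((x2 ↔ x3) ⊕ x2) ⊕ (((x2 ↔ ((x6 ↑ (x5 ↑ x6)) ↓ x6)) ⊕ (x6 ↑ x3)) ↓ (x3 ↓ (x2 ↔ x6))) = F ⊕ F = F

F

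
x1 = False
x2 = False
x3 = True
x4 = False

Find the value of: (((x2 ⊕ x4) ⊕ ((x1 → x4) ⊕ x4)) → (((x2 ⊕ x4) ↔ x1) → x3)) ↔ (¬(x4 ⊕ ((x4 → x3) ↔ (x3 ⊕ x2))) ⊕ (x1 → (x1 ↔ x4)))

x2 ⊕ x4 = False ⊕ False = False
x1 → x4 = False → False = True
(x1 → x4) ⊕ x4 = True ⊕ False = True
(x2 ⊕ x4) ⊕ ((x1 → x4) ⊕ x4) = False ⊕ True = True
x2 ⊕ x4 = False ⊕ False = False
(x2 ⊕ x4) ↔ x1 = False ↔ False = True
((x2 ⊕ x4) ↔ x1) → x3 = True → True = True
((x2 ⊕ x4) ⊕ ((x1 → x4) ⊕ x4)) → (((x2 ⊕ x4) ↔ x1) → x3) = True → True = True
x4 → x3 = False → True = True
x3 ⊕ x2 = True ⊕ False = True
(x4 → x3) ↔ (x3 ⊕ x2) = True ↔ True = True
x4 ⊕ ((x4 → x3) ↔ (x3 ⊕ x2)) = False ⊕ True = True
¬(x4 ⊕ ((x4 → x3) ↔ (x3 ⊕ x2))) = ¬True = False
x1 ↔ x4 = False ↔ False = True
x1 → (x1 ↔ x4) = False → True = True
¬(x4 ⊕ ((x4 → x3) ↔ (x3 ⊕ x2))) ⊕ (x1 → (x1 ↔ x4)) = False ⊕ True = True
(((x2 ⊕ x4) ⊕ ((x1 → x4) ⊕ x4)) → (((x2 ⊕ x4) ↔ x1) → x3)) ↔ (¬(x4 ⊕ ((x4 → x3) ↔ (x3 ⊕ x2))) ⊕ (x1 → (x1 ↔ x4))) = True ↔ True = True

True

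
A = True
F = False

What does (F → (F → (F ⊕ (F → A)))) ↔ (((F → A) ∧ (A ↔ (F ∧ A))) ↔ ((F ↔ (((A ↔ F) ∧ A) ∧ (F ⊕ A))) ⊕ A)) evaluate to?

F → A = False → True = True
F ⊕ (F → A) = False ⊕ True = True
F → (F ⊕ (F → A)) = False → True = True
F → (F → (F ⊕ (F → A))) = False → True = True
F → A = False → True = True
F ∧ A = False ∧ True = False
A ↔ (F ∧ A) = True ↔ False = False
(F → A) ∧ (A ↔ (F ∧ A)) = True ∧ False = False
A ↔ F = True ↔ False = False
(A ↔ F) ∧ A = False ∧ True = False
F ⊕ A = False ⊕ True = True
((A ↔ F) ∧ A) ∧ (F ⊕ A) = False ∧ True = False
F ↔ (((A ↔ F) ∧ A) ∧ (F ⊕ A)) = False ↔ False = True
(F ↔ (((A ↔ F) ∧ A) ∧ (F ⊕ A))) ⊕ A = True ⊕ True = False
((F → A) ∧ (A ↔ (F ∧ A))) ↔ ((F ↔ (((A ↔ F) ∧ A) ∧ (F ⊕ A))) ⊕ A) = False ↔ False = True
(F → (F → (F ⊕ (F → A)))) ↔ (((F → A) ∧ (A ↔ (F ∧ A))) ↔ ((F ↔ (((A ↔ F) ∧ A) ∧ (F ⊕ A))) ⊕ A)) = True ↔ True = True

True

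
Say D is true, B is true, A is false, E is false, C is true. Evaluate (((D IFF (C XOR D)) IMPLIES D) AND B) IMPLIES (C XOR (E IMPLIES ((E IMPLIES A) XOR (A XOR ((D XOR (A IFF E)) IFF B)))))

F

C XOR D = T XOR T = F
D IFF (C XOR D) = T IFF F = F
(D IFF (C XOR D)) IMPLIES D = F IMPLIES T = T
((D IFF (C XOR D)) IMPLIES D) AND B = T AND T = T
E IMPLIES A = F IMPLIES F = T
A IFF E = F IFF F = T
D XOR (A IFF E) = T XOR T = F
(D XOR (A IFF E)) IFF B = F IFF T = F
A XOR ((D XOR (A IFF E)) IFF B) = F XOR F = F
(E IMPLIES A) XOR (A XOR ((D XOR (A IFF E)) IFF B)) = T XOR F = T
E IMPLIES ((E IMPLIES A) XOR (A XOR ((D XOR (A IFF E)) IFF B))) = F IMPLIES T = T
C XOR (E IMPLIES ((E IMPLIES A) XOR (A XOR ((D XOR (A IFF E)) IFF B)))) = T XOR T = F
(((D IFF (C XOR D)) IMPLIES D) AND B) IMPLIES (C XOR (E IMPLIES ((E IMPLIES A) XOR (A XOR ((D XOR (A IFF E)) IFF B))))) = T IMPLIES F = F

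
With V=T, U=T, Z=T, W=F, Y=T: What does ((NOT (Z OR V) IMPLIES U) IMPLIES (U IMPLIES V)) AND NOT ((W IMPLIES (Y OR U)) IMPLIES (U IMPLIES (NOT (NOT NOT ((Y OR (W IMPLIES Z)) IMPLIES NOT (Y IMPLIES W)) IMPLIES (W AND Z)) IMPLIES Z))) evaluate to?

Z OR V = T OR T = T
NOT (Z OR V) = NOT T = F
NOT (Z OR V) IMPLIES U = F IMPLIES T = T
U IMPLIES V = T IMPLIES T = T
(NOT (Z OR V) IMPLIES U) IMPLIES (U IMPLIES V) = T IMPLIES T = T
Y OR U = T OR T = T
W IMPLIES (Y OR U) = F IMPLIES T = T
W IMPLIES Z = F IMPLIES T = T
Y OR (W IMPLIES Z) = T OR T = T
Y IMPLIES W = T IMPLIES F = F
NOT (Y IMPLIES W) = NOT F = T
(Y OR (W IMPLIES Z)) IMPLIES NOT (Y IMPLIES W) = T IMPLIES T = T
NOT ((Y OR (W IMPLIES Z)) IMPLIES NOT (Y IMPLIES W)) = NOT T = F
NOT NOT ((Y OR (W IMPLIES Z)) IMPLIES NOT (Y IMPLIES W)) = NOT F = T
W AND Z = F AND T = F
NOT NOT ((Y OR (W IMPLIES Z)) IMPLIES NOT (Y IMPLIES W)) IMPLIES (W AND Z) = T IMPLIES F = F
NOT (NOT NOT ((Y OR (W IMPLIES Z)) IMPLIES NOT (Y IMPLIES W)) IMPLIES (W AND Z)) = NOT F = T
NOT (NOT NOT ((Y OR (W IMPLIES Z)) IMPLIES NOT (Y IMPLIES W)) IMPLIES (W AND Z)) IMPLIES Z = T IMPLIES T = T
U IMPLIES (NOT (NOT NOT ((Y OR (W IMPLIES Z)) IMPLIES NOT (Y IMPLIES W)) IMPLIES (W AND Z)) IMPLIES Z) = T IMPLIES T = T
(W IMPLIES (Y OR U)) IMPLIES (U IMPLIES (NOT (NOT NOT ((Y OR (W IMPLIES Z)) IMPLIES NOT (Y IMPLIES W)) IMPLIES (W AND Z)) IMPLIES Z)) = T IMPLIES T = T
NOT ((W IMPLIES (Y OR U)) IMPLIES (U IMPLIES (NOT (NOT NOT ((Y OR (W IMPLIES Z)) IMPLIES NOT (Y IMPLIES W)) IMPLIES (W AND Z)) IMPLIES Z))) = NOT T = F
((NOT (Z OR V) IMPLIES U) IMPLIES (U IMPLIES V)) AND NOT ((W IMPLIES (Y OR U)) IMPLIES (U IMPLIES (NOT (NOT NOT ((Y OR (W IMPLIES Z)) IMPLIES NOT (Y IMPLIES W)) IMPLIES (W AND Z)) IMPLIES Z))) = T AND F = F

F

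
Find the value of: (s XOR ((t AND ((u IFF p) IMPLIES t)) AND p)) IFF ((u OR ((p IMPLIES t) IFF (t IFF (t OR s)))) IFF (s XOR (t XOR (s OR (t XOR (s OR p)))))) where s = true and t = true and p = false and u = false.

u IFF p = false IFF false = true
(u IFF p) IMPLIES t = true IMPLIES true = true
t AND ((u IFF p) IMPLIES t) = true AND true = true
(t AND ((u IFF p) IMPLIES t)) AND p = true AND false = false
s XOR ((t AND ((u IFF p) IMPLIES t)) AND p) = true XOR false = true
p IMPLIES t = false IMPLIES true = true
t OR s = true OR true = true
t IFF (t OR s) = true IFF true = true
(p IMPLIES t) IFF (t IFF (t OR s)) = true IFF true = true
u OR ((p IMPLIES t) IFF (t IFF (t OR s))) = false OR true = true
s OR p = true OR false = true
t XOR (s OR p) = true XOR true = false
s OR (t XOR (s OR p)) = true OR false = true
t XOR (s OR (t XOR (s OR p))) = true XOR true = false
s XOR (t XOR (s OR (t XOR (s OR p)))) = true XOR false = true
(u OR ((p IMPLIES t) IFF (t IFF (t OR s)))) IFF (s XOR (t XOR (s OR (t XOR (s OR p))))) = true IFF true = true
(s XOR ((t AND ((u IFF p) IMPLIES t)) AND p)) IFF ((u OR ((p IMPLIES t) IFF (t IFF (t OR s)))) IFF (s XOR (t XOR (s OR (t XOR (s OR p)))))) = true IFF true = true

true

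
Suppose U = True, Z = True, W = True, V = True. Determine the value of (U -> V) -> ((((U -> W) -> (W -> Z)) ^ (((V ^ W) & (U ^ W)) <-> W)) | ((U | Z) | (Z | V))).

True

U -> V = True -> True = True
U -> W = True -> True = True
W -> Z = True -> True = True
(U -> W) -> (W -> Z) = True -> True = True
V ^ W = True ^ True = False
U ^ W = True ^ True = False
(V ^ W) & (U ^ W) = False & False = False
((V ^ W) & (U ^ W)) <-> W = False <-> True = False
((U -> W) -> (W -> Z)) ^ (((V ^ W) & (U ^ W)) <-> W) = True ^ False = True
U | Z = True | True = True
Z | V = True | True = True
(U | Z) | (Z | V) = True | True = True
(((U -> W) -> (W -> Z)) ^ (((V ^ W) & (U ^ W)) <-> W)) | ((U | Z) | (Z | V)) = True | True = True
(U -> V) -> ((((U -> W) -> (W -> Z)) ^ (((V ^ W) & (U ^ W)) <-> W)) | ((U | Z) | (Z | V))) = True -> True = True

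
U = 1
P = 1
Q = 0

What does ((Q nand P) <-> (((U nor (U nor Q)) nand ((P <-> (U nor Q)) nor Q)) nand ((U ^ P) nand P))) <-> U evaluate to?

Substituting U=1, P=1, Q=0:
Q nand P = 0 nand 1 = 1
U nor Q = 1 nor 0 = 0
U nor (U nor Q) = 1 nor 0 = 0
U nor Q = 1 nor 0 = 0
P <-> (U nor Q) = 1 <-> 0 = 0
(P <-> (U nor Q)) nor Q = 0 nor 0 = 1
(U nor (U nor Q)) nand ((P <-> (U nor Q)) nor Q) = 0 nand 1 = 1
U ^ P = 1 ^ 1 = 0
(U ^ P) nand P = 0 nand 1 = 1
((U nor (U nor Q)) nand ((P <-> (U nor Q)) nor Q)) nand ((U ^ P) nand P) = 1 nand 1 = 0
(Q nand P) <-> (((U nor (U nor Q)) nand ((P <-> (U nor Q)) nor Q)) nand ((U ^ P) nand P)) = 1 <-> 0 = 0
((Q nand P) <-> (((U nor (U nor Q)) nand ((P <-> (U nor Q)) nor Q)) nand ((U ^ P) nand P))) <-> U = 0 <-> 1 = 0

0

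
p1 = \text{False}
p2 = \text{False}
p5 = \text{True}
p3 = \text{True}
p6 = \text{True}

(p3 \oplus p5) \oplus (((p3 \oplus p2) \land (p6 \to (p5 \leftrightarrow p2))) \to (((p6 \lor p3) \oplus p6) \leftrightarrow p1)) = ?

\text{True}

p3 \oplus p5 = \text{True} \oplus \text{True} = \text{False}
p3 \oplus p2 = \text{True} \oplus \text{False} = \text{True}
p5 \leftrightarrow p2 = \text{True} \leftrightarrow \text{False} = \text{False}
p6 \to (p5 \leftrightarrow p2) = \text{True} \to \text{False} = \text{False}
(p3 \oplus p2) \land (p6 \to (p5 \leftrightarrow p2)) = \text{True} \land \text{False} = \text{False}
p6 \lor p3 = \text{True} \lor \text{True} = \text{True}
(p6 \lor p3) \oplus p6 = \text{True} \oplus \text{True} = \text{False}
((p6 \lor p3) \oplus p6) \leftrightarrow p1 = \text{False} \leftrightarrow \text{False} = \text{True}
((p3 \oplus p2) \land (p6 \to (p5 \leftrightarrow p2))) \to (((p6 \lor p3) \oplus p6) \leftrightarrow p1) = \text{False} \to \text{True} = \text{True}
(p3 \oplus p5) \oplus (((p3 \oplus p2) \land (p6 \to (p5 \leftrightarrow p2))) \to (((p6 \lor p3) \oplus p6) \leftrightarrow p1)) = \text{False} \oplus \text{True} = \text{True}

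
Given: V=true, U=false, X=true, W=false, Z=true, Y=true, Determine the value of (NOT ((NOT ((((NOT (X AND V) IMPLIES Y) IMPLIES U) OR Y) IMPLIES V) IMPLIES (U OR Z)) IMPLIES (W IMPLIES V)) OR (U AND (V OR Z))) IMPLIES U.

true

Substituting V=true, U=false, X=true, W=false, Z=true, Y=true:
X AND V = true AND true = true
NOT (X AND V) = NOT true = false
NOT (X AND V) IMPLIES Y = false IMPLIES true = true
(NOT (X AND V) IMPLIES Y) IMPLIES U = true IMPLIES false = false
((NOT (X AND V) IMPLIES Y) IMPLIES U) OR Y = false OR true = true
(((NOT (X AND V) IMPLIES Y) IMPLIES U) OR Y) IMPLIES V = true IMPLIES true = true
NOT ((((NOT (X AND V) IMPLIES Y) IMPLIES U) OR Y) IMPLIES V) = NOT true = false
U OR Z = false OR true = true
NOT ((((NOT (X AND V) IMPLIES Y) IMPLIES U) OR Y) IMPLIES V) IMPLIES (U OR Z) = false IMPLIES true = true
W IMPLIES V = false IMPLIES true = true
(NOT ((((NOT (X AND V) IMPLIES Y) IMPLIES U) OR Y) IMPLIES V) IMPLIES (U OR Z)) IMPLIES (W IMPLIES V) = true IMPLIES true = true
NOT ((NOT ((((NOT (X AND V) IMPLIES Y) IMPLIES U) OR Y) IMPLIES V) IMPLIES (U OR Z)) IMPLIES (W IMPLIES V)) = NOT true = false
V OR Z = true OR true = true
U AND (V OR Z) = false AND true = false
NOT ((NOT ((((NOT (X AND V) IMPLIES Y) IMPLIES U) OR Y) IMPLIES V) IMPLIES (U OR Z)) IMPLIES (W IMPLIES V)) OR (U AND (V OR Z)) = false OR false = false
(NOT ((NOT ((((NOT (X AND V) IMPLIES Y) IMPLIES U) OR Y) IMPLIES V) IMPLIES (U OR Z)) IMPLIES (W IMPLIES V)) OR (U AND (V OR Z))) IMPLIES U = false IMPLIES false = true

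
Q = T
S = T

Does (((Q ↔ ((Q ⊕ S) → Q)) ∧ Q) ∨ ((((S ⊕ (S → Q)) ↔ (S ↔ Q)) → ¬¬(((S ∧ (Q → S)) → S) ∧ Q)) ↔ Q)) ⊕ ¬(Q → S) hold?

Q ⊕ S = T ⊕ T = F
(Q ⊕ S) → Q = F → T = T
Q ↔ ((Q ⊕ S) → Q) = T ↔ T = T
(Q ↔ ((Q ⊕ S) → Q)) ∧ Q = T ∧ T = T
S → Q = T → T = T
S ⊕ (S → Q) = T ⊕ T = F
S ↔ Q = T ↔ T = T
(S ⊕ (S → Q)) ↔ (S ↔ Q) = F ↔ T = F
Q → S = T → T = T
S ∧ (Q → S) = T ∧ T = T
(S ∧ (Q → S)) → S = T → T = T
((S ∧ (Q → S)) → S) ∧ Q = T ∧ T = T
¬(((S ∧ (Q → S)) → S) ∧ Q) = ¬T = F
¬¬(((S ∧ (Q → S)) → S) ∧ Q) = ¬F = T
((S ⊕ (S → Q)) ↔ (S ↔ Q)) → ¬¬(((S ∧ (Q → S)) → S) ∧ Q) = F → T = T
(((S ⊕ (S → Q)) ↔ (S ↔ Q)) → ¬¬(((S ∧ (Q → S)) → S) ∧ Q)) ↔ Q = T ↔ T = T
((Q ↔ ((Q ⊕ S) → Q)) ∧ Q) ∨ ((((S ⊕ (S → Q)) ↔ (S ↔ Q)) → ¬¬(((S ∧ (Q → S)) → S) ∧ Q)) ↔ Q) = T ∨ T = T
Q → S = T → T = T
¬(Q → S) = ¬T = F
(((Q ↔ ((Q ⊕ S) → Q)) ∧ Q) ∨ ((((S ⊕ (S → Q)) ↔ (S ↔ Q)) → ¬¬(((S ∧ (Q → S)) → S) ∧ Q)) ↔ Q)) ⊕ ¬(Q → S) = T ⊕ F = T

T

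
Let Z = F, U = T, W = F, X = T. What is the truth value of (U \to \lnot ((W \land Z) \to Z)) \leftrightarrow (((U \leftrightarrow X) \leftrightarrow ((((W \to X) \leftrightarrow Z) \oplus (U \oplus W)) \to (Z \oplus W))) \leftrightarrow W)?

F

W \land Z = F \land F = F
(W \land Z) \to Z = F \to F = T
\lnot ((W \land Z) \to Z) = \lnot T = F
U \to \lnot ((W \land Z) \to Z) = T \to F = F
U \leftrightarrow X = T \leftrightarrow T = T
W \to X = F \to T = T
(W \to X) \leftrightarrow Z = T \leftrightarrow F = F
U \oplus W = T \oplus F = T
((W \to X) \leftrightarrow Z) \oplus (U \oplus W) = F \oplus T = T
Z \oplus W = F \oplus F = F
(((W \to X) \leftrightarrow Z) \oplus (U \oplus W)) \to (Z \oplus W) = T \to F = F
(U \leftrightarrow X) \leftrightarrow ((((W \to X) \leftrightarrow Z) \oplus (U \oplus W)) \to (Z \oplus W)) = T \leftrightarrow F = F
((U \leftrightarrow X) \leftrightarrow ((((W \to X) \leftrightarrow Z) \oplus (U \oplus W)) \to (Z \oplus W))) \leftrightarrow W = F \leftrightarrow F = T
(U \to \lnot ((W \land Z) \to Z)) \leftrightarrow (((U \leftrightarrow X) \leftrightarrow ((((W \to X) \leftrightarrow Z) \oplus (U \oplus W)) \to (Z \oplus W))) \leftrightarrow W) = F \leftrightarrow T = F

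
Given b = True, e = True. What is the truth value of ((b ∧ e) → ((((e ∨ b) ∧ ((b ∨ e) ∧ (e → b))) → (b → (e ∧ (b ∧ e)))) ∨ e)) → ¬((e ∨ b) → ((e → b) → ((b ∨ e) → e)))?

b ∧ e = True ∧ True = True
e ∨ b = True ∨ True = True
b ∨ e = True ∨ True = True
e → b = True → True = True
(b ∨ e) ∧ (e → b) = True ∧ True = True
(e ∨ b) ∧ ((b ∨ e) ∧ (e → b)) = True ∧ True = True
b ∧ e = True ∧ True = True
e ∧ (b ∧ e) = True ∧ True = True
b → (e ∧ (b ∧ e)) = True → True = True
((e ∨ b) ∧ ((b ∨ e) ∧ (e → b))) → (b → (e ∧ (b ∧ e))) = True → True = True
(((e ∨ b) ∧ ((b ∨ e) ∧ (e → b))) → (b → (e ∧ (b ∧ e)))) ∨ e = True ∨ True = True
(b ∧ e) → ((((e ∨ b) ∧ ((b ∨ e) ∧ (e → b))) → (b → (e ∧ (b ∧ e)))) ∨ e) = True → True = True
e ∨ b = True ∨ True = True
e → b = True → True = True
b ∨ e = True ∨ True = True
(b ∨ e) → e = True → True = True
(e → b) → ((b ∨ e) → e) = True → True = True
(e ∨ b) → ((e → b) → ((b ∨ e) → e)) = True → True = True
¬((e ∨ b) → ((e → b) → ((b ∨ e) → e))) = ¬True = False
((b ∧ e) → ((((e ∨ b) ∧ ((b ∨ e) ∧ (e → b))) → (b → (e ∧ (b ∧ e)))) ∨ e)) → ¬((e ∨ b) → ((e → b) → ((b ∨ e) → e))) = True → False = False

False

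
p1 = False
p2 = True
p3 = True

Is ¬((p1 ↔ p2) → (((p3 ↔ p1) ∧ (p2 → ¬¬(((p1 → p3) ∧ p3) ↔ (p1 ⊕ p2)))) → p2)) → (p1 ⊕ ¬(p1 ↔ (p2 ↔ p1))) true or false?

p1 ↔ p2 = False ↔ True = False
p3 ↔ p1 = True ↔ False = False
p1 → p3 = False → True = True
(p1 → p3) ∧ p3 = True ∧ True = True
p1 ⊕ p2 = False ⊕ True = True
((p1 → p3) ∧ p3) ↔ (p1 ⊕ p2) = True ↔ True = True
¬(((p1 → p3) ∧ p3) ↔ (p1 ⊕ p2)) = ¬True = False
¬¬(((p1 → p3) ∧ p3) ↔ (p1 ⊕ p2)) = ¬False = True
p2 → ¬¬(((p1 → p3) ∧ p3) ↔ (p1 ⊕ p2)) = True → True = True
(p3 ↔ p1) ∧ (p2 → ¬¬(((p1 → p3) ∧ p3) ↔ (p1 ⊕ p2))) = False ∧ True = False
((p3 ↔ p1) ∧ (p2 → ¬¬(((p1 → p3) ∧ p3) ↔ (p1 ⊕ p2)))) → p2 = False → True = True
(p1 ↔ p2) → (((p3 ↔ p1) ∧ (p2 → ¬¬(((p1 → p3) ∧ p3) ↔ (p1 ⊕ p2)))) → p2) = False → True = True
¬((p1 ↔ p2) → (((p3 ↔ p1) ∧ (p2 → ¬¬(((p1 → p3) ∧ p3) ↔ (p1 ⊕ p2)))) → p2)) = ¬True = False
p2 ↔ p1 = True ↔ False = False
p1 ↔ (p2 ↔ p1) = False ↔ False = True
¬(p1 ↔ (p2 ↔ p1)) = ¬True = False
p1 ⊕ ¬(p1 ↔ (p2 ↔ p1)) = False ⊕ False = False
¬((p1 ↔ p2) → (((p3 ↔ p1) ∧ (p2 → ¬¬(((p1 → p3) ∧ p3) ↔ (p1 ⊕ p2)))) → p2)) → (p1 ⊕ ¬(p1 ↔ (p2 ↔ p1))) = False → False = True

True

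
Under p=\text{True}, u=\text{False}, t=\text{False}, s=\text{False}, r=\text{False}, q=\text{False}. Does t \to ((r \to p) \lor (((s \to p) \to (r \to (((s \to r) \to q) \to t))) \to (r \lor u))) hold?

r \to p = \text{False} \to \text{True} = \text{True}
s \to p = \text{False} \to \text{True} = \text{True}
s \to r = \text{False} \to \text{False} = \text{True}
(s \to r) \to q = \text{True} \to \text{False} = \text{False}
((s \to r) \to q) \to t = \text{False} \to \text{False} = \text{True}
r \to (((s \to r) \to q) \to t) = \text{False} \to \text{True} = \text{True}
(s \to p) \to (r \to (((s \to r) \to q) \to t)) = \text{True} \to \text{True} = \text{True}
r \lor u = \text{False} \lor \text{False} = \text{False}
((s \to p) \to (r \to (((s \to r) \to q) \to t))) \to (r \lor u) = \text{True} \to \text{False} = \text{False}
(r \to p) \lor (((s \to p) \to (r \to (((s \to r) \to q) \to t))) \to (r \lor u)) = \text{True} \lor \text{False} = \text{True}
t \to ((r \to p) \lor (((s \to p) \to (r \to (((s \to r) \to q) \to t))) \to (r \lor u))) = \text{False} \to \text{True} = \text{True}

\text{True}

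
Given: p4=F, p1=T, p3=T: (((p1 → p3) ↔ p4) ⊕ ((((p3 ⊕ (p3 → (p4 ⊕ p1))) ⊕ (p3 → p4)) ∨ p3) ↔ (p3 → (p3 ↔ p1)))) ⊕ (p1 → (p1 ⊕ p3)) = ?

Substituting p4=F, p1=T, p3=T:
p1 → p3 = T → T = T
(p1 → p3) ↔ p4 = T ↔ F = F
p4 ⊕ p1 = F ⊕ T = T
p3 → (p4 ⊕ p1) = T → T = T
p3 ⊕ (p3 → (p4 ⊕ p1)) = T ⊕ T = F
p3 → p4 = T → F = F
(p3 ⊕ (p3 → (p4 ⊕ p1))) ⊕ (p3 → p4) = F ⊕ F = F
((p3 ⊕ (p3 → (p4 ⊕ p1))) ⊕ (p3 → p4)) ∨ p3 = F ∨ T = T
p3 ↔ p1 = T ↔ T = T
p3 → (p3 ↔ p1) = T → T = T
(((p3 ⊕ (p3 → (p4 ⊕ p1))) ⊕ (p3 → p4)) ∨ p3) ↔ (p3 → (p3 ↔ p1)) = T ↔ T = T
((p1 → p3) ↔ p4) ⊕ ((((p3 ⊕ (p3 → (p4 ⊕ p1))) ⊕ (p3 → p4)) ∨ p3) ↔ (p3 → (p3 ↔ p1))) = F ⊕ T = T
p1 ⊕ p3 = T ⊕ T = F
p1 → (p1 ⊕ p3) = T → F = F
(((p1 → p3) ↔ p4) ⊕ ((((p3 ⊕ (p3 → (p4 ⊕ p1))) ⊕ (p3 → p4)) ∨ p3) ↔ (p3 → (p3 ↔ p1)))) ⊕ (p1 → (p1 ⊕ p3)) = T ⊕ F = T

T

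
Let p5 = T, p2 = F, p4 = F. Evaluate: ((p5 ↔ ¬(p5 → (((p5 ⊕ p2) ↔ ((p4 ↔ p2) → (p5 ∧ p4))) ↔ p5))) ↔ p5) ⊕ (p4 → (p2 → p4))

F

Substituting p5=T, p2=F, p4=F:
p5 ⊕ p2 = T ⊕ F = T
p4 ↔ p2 = F ↔ F = T
p5 ∧ p4 = T ∧ F = F
(p4 ↔ p2) → (p5 ∧ p4) = T → F = F
(p5 ⊕ p2) ↔ ((p4 ↔ p2) → (p5 ∧ p4)) = T ↔ F = F
((p5 ⊕ p2) ↔ ((p4 ↔ p2) → (p5 ∧ p4))) ↔ p5 = F ↔ T = F
p5 → (((p5 ⊕ p2) ↔ ((p4 ↔ p2) → (p5 ∧ p4))) ↔ p5) = T → F = F
¬(p5 → (((p5 ⊕ p2) ↔ ((p4 ↔ p2) → (p5 ∧ p4))) ↔ p5)) = ¬F = T
p5 ↔ ¬(p5 → (((p5 ⊕ p2) ↔ ((p4 ↔ p2) → (p5 ∧ p4))) ↔ p5)) = T ↔ T = T
(p5 ↔ ¬(p5 → (((p5 ⊕ p2) ↔ ((p4 ↔ p2) → (p5 ∧ p4))) ↔ p5))) ↔ p5 = T ↔ T = T
p2 → p4 = F → F = T
p4 → (p2 → p4) = F → T = T
((p5 ↔ ¬(p5 → (((p5 ⊕ p2) ↔ ((p4 ↔ p2) → (p5 ∧ p4))) ↔ p5))) ↔ p5) ⊕ (p4 → (p2 → p4)) = T ⊕ T = F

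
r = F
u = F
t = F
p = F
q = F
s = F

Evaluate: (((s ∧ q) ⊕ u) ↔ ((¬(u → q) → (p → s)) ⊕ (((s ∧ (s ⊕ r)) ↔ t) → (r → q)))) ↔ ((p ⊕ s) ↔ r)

s ∧ q = F ∧ F = F
(s ∧ q) ⊕ u = F ⊕ F = F
u → q = F → F = T
¬(u → q) = ¬T = F
p → s = F → F = T
¬(u → q) → (p → s) = F → T = T
s ⊕ r = F ⊕ F = F
s ∧ (s ⊕ r) = F ∧ F = F
(s ∧ (s ⊕ r)) ↔ t = F ↔ F = T
r → q = F → F = T
((s ∧ (s ⊕ r)) ↔ t) → (r → q) = T → T = T
(¬(u → q) → (p → s)) ⊕ (((s ∧ (s ⊕ r)) ↔ t) → (r → q)) = T ⊕ T = F
((s ∧ q) ⊕ u) ↔ ((¬(u → q) → (p → s)) ⊕ (((s ∧ (s ⊕ r)) ↔ t) → (r → q))) = F ↔ F = T
p ⊕ s = F ⊕ F = F
(p ⊕ s) ↔ r = F ↔ F = T
(((s ∧ q) ⊕ u) ↔ ((¬(u → q) → (p → s)) ⊕ (((s ∧ (s ⊕ r)) ↔ t) → (r → q)))) ↔ ((p ⊕ s) ↔ r) = T ↔ T = T

T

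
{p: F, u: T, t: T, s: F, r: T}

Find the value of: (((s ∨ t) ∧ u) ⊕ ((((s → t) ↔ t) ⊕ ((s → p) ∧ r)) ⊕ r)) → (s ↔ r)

Substituting p=F, u=T, t=T, s=F, r=T:
s ∨ t = F ∨ T = T
(s ∨ t) ∧ u = T ∧ T = T
s → t = F → T = T
(s → t) ↔ t = T ↔ T = T
s → p = F → F = T
(s → p) ∧ r = T ∧ T = T
((s → t) ↔ t) ⊕ ((s → p) ∧ r) = T ⊕ T = F
(((s → t) ↔ t) ⊕ ((s → p) ∧ r)) ⊕ r = F ⊕ T = T
((s ∨ t) ∧ u) ⊕ ((((s → t) ↔ t) ⊕ ((s → p) ∧ r)) ⊕ r) = T ⊕ T = F
s ↔ r = F ↔ T = F
(((s ∨ t) ∧ u) ⊕ ((((s → t) ↔ t) ⊕ ((s → p) ∧ r)) ⊕ r)) → (s ↔ r) = F → F = T

T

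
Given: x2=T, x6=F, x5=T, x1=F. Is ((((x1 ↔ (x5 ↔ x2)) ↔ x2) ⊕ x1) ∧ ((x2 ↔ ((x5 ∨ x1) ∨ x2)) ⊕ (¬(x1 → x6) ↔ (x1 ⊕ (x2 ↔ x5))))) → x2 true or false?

T

Substituting x2=T, x6=F, x5=T, x1=F:
x5 ↔ x2 = T ↔ T = T
x1 ↔ (x5 ↔ x2) = F ↔ T = F
(x1 ↔ (x5 ↔ x2)) ↔ x2 = F ↔ T = F
((x1 ↔ (x5 ↔ x2)) ↔ x2) ⊕ x1 = F ⊕ F = F
x5 ∨ x1 = T ∨ F = T
(x5 ∨ x1) ∨ x2 = T ∨ T = T
x2 ↔ ((x5 ∨ x1) ∨ x2) = T ↔ T = T
x1 → x6 = F → F = T
¬(x1 → x6) = ¬T = F
x2 ↔ x5 = T ↔ T = T
x1 ⊕ (x2 ↔ x5) = F ⊕ T = T
¬(x1 → x6) ↔ (x1 ⊕ (x2 ↔ x5)) = F ↔ T = F
(x2 ↔ ((x5 ∨ x1) ∨ x2)) ⊕ (¬(x1 → x6) ↔ (x1 ⊕ (x2 ↔ x5))) = T ⊕ F = T
(((x1 ↔ (x5 ↔ x2)) ↔ x2) ⊕ x1) ∧ ((x2 ↔ ((x5 ∨ x1) ∨ x2)) ⊕ (¬(x1 → x6) ↔ (x1 ⊕ (x2 ↔ x5)))) = F ∧ T = F
((((x1 ↔ (x5 ↔ x2)) ↔ x2) ⊕ x1) ∧ ((x2 ↔ ((x5 ∨ x1) ∨ x2)) ⊕ (¬(x1 → x6) ↔ (x1 ⊕ (x2 ↔ x5))))) → x2 = F → T = T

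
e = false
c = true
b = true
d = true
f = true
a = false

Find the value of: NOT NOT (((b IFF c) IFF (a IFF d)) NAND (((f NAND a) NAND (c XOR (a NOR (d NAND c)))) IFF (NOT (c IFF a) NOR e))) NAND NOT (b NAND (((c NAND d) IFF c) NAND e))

false

b IFF c = true IFF true = true
a IFF d = false IFF true = false
(b IFF c) IFF (a IFF d) = true IFF false = false
f NAND a = true NAND false = true
d NAND c = true NAND true = false
a NOR (d NAND c) = false NOR false = true
c XOR (a NOR (d NAND c)) = true XOR true = false
(f NAND a) NAND (c XOR (a NOR (d NAND c))) = true NAND false = true
c IFF a = true IFF false = false
NOT (c IFF a) = NOT false = true
NOT (c IFF a) NOR e = true NOR false = false
((f NAND a) NAND (c XOR (a NOR (d NAND c)))) IFF (NOT (c IFF a) NOR e) = true IFF false = false
((b IFF c) IFF (a IFF d)) NAND (((f NAND a) NAND (c XOR (a NOR (d NAND c)))) IFF (NOT (c IFF a) NOR e)) = false NAND false = true
NOT (((b IFF c) IFF (a IFF d)) NAND (((f NAND a) NAND (c XOR (a NOR (d NAND c)))) IFF (NOT (c IFF a) NOR e))) = NOT true = false
NOT NOT (((b IFF c) IFF (a IFF d)) NAND (((f NAND a) NAND (c XOR (a NOR (d NAND c)))) IFF (NOT (c IFF a) NOR e))) = NOT false = true
c NAND d = true NAND true = false
(c NAND d) IFF c = false IFF true = false
((c NAND d) IFF c) NAND e = false NAND false = true
b NAND (((c NAND d) IFF c) NAND e) = true NAND true = false
NOT (b NAND (((c NAND d) IFF c) NAND e)) = NOT false = true
NOT NOT (((b IFF c) IFF (a IFF d)) NAND (((f NAND a) NAND (c XOR (a NOR (d NAND c)))) IFF (NOT (c IFF a) NOR e))) NAND NOT (b NAND (((c NAND d) IFF c) NAND e)) = true NAND true = false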